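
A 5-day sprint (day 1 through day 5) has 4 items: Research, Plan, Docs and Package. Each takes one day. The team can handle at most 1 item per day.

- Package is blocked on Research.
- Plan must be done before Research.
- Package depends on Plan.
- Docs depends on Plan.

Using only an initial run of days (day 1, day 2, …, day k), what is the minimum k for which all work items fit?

The precedence chain requires at least 3 distinct days.
With at most 1 per day and 4 work items, at least 4 days are needed.
4 works (last occupied day: day 4): for example Plan=day 1, Package=day 3, Docs=day 4, Research=day 2.

4 days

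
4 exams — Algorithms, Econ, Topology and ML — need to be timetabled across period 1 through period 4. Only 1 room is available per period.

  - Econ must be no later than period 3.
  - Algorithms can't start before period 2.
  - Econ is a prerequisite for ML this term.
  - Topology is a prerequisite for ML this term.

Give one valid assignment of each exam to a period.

Econ in period 1; Topology in period 3; ML in period 4; Algorithms in period 2

Checking: Topology(period 3) before ML(period 4); Econ(period 1) before ML(period 4); Econ=period 1 in [period 1,period 3]; Algorithms=period 2 in [period 2,period 4]; max 1 per period (cap 1).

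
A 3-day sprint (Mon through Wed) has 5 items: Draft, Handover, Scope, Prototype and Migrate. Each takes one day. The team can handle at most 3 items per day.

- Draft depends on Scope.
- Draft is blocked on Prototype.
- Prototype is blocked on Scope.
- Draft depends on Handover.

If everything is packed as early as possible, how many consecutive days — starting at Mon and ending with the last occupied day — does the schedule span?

The precedence chain requires at least 3 distinct days.
With at most 3 per day and 5 tasks, at least 2 days are needed.
3 works (last occupied day: Wed): for example Prototype -> Tue, Handover -> Mon, Draft -> Wed, Migrate -> Mon, Scope -> Mon.

3 days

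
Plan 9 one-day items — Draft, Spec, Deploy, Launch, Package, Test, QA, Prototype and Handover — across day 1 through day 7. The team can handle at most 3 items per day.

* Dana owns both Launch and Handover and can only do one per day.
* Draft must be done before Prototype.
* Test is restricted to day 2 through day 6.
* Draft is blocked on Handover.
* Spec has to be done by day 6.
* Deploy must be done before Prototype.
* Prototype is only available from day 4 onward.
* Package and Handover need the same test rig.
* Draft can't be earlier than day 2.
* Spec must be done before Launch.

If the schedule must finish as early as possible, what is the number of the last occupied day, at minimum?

4

The precedence chain requires at least 3 distinct days.
With at most 3 per day and 9 work items, at least 3 days are needed.
Prototype can't be placed before day 4, so the schedule must run through at least day 4.
4 works (last occupied day: day 4): for example Test=day 2, Deploy=day 1, Launch=day 2, Prototype=day 4, Spec=day 1, Handover=day 1, Package=day 3, Draft=day 2, QA=day 3.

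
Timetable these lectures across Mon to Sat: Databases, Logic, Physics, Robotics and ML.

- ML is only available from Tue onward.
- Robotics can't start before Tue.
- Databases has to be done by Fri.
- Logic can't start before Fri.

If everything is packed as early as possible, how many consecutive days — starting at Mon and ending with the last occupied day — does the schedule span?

5

Logic can't be placed before Fri — that is day 5 counting from Mon — so the schedule must run through at least 5 days.
5 works (last occupied day: Fri): for example ML -> Tue, Physics -> Mon, Robotics -> Tue, Logic -> Fri, Databases -> Mon.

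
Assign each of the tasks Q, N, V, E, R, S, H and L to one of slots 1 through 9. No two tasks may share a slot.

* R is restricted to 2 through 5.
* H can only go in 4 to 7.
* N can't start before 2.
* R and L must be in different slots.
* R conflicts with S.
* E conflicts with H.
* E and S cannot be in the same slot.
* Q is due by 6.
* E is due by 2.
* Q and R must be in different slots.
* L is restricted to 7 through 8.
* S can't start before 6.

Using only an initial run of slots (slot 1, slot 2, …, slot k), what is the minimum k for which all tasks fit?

8 slots

With at most 1 per slot and 8 tasks, at least 8 slots are needed.
L can't be placed before 7, so the schedule must run through at least slot 7.
8 works (last occupied slot: 8): for example V=8; Q=3; S=6; L=7; R=2; H=4; E=1; N=5.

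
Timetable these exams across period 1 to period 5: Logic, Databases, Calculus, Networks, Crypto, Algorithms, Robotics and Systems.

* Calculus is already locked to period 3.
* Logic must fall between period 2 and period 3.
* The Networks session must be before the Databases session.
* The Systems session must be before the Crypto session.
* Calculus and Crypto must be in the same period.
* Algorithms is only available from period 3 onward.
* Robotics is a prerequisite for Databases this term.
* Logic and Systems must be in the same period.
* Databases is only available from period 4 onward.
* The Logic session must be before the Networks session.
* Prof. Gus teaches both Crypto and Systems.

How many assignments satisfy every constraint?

Splitting on Databases: it can be period 4 (9), period 5 (24). Listing each branch's schedules as (Logic, Calculus, Networks, Crypto, Algorithms, Robotics, Systems) by period number:
Databases=period 4: (2,3,3,3,3,1,2) (2,3,3,3,3,2,2) (2,3,3,3,3,3,2) (2,3,3,3,4,1,2) (2,3,3,3,4,2,2) (2,3,3,3,4,3,2) (2,3,3,3,5,1,2) (2,3,3,3,5,2,2) (2,3,3,3,5,3,2) — 9.
Databases=period 5: (2,3,3,3,3,1,2) (2,3,3,3,3,2,2) (2,3,3,3,3,3,2) (2,3,3,3,3,4,2) (2,3,3,3,4,1,2) (2,3,3,3,4,2,2) (2,3,3,3,4,3,2) (2,3,3,3,4,4,2) (2,3,3,3,5,1,2) (2,3,3,3,5,2,2) (2,3,3,3,5,3,2) (2,3,3,3,5,4,2) (2,3,4,3,3,1,2) (2,3,4,3,3,2,2) (2,3,4,3,3,3,2) (2,3,4,3,3,4,2) (2,3,4,3,4,1,2) (2,3,4,3,4,2,2) (2,3,4,3,4,3,2) (2,3,4,3,4,4,2) (2,3,4,3,5,1,2) (2,3,4,3,5,2,2) (2,3,4,3,5,3,2) (2,3,4,3,5,4,2) — 24.
Summing: 9 + 24 = 33.

33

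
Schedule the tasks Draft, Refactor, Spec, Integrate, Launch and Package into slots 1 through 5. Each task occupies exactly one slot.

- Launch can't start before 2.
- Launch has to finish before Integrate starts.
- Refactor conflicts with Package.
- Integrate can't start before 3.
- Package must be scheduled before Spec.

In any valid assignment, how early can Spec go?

Precedence pushes Spec to at least 2.
Spec at 2 is achievable: Draft in 1; Refactor in 2; Package in 1; Spec in 2; Integrate in 3; Launch in 2.

2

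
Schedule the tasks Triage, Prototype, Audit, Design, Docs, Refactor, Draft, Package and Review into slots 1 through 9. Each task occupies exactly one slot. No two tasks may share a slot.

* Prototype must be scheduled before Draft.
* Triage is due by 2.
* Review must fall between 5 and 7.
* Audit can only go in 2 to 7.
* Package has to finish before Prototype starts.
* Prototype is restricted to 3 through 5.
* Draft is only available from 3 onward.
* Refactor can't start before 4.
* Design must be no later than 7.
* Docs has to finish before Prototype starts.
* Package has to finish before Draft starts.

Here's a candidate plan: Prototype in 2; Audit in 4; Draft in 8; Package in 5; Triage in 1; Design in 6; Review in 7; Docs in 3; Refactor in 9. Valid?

Invalid. Package has to finish before Prototype starts.

Package has to finish before Prototype starts — violated.
Prototype is restricted to 3 through 5 — violated.
Prototype must be scheduled before Draft — holds.
Draft is only available from 3 onward — holds.
Docs has to finish before Prototype starts — violated.
Package has to finish before Draft starts — holds.
Review must fall between 5 and 7 — holds.
Refactor can't start before 4 — holds.
Audit can only go in 2 to 7 — holds.
Triage is due by 2 — holds.
No two tasks may share a slot — holds.
Design must be no later than 7 — holds.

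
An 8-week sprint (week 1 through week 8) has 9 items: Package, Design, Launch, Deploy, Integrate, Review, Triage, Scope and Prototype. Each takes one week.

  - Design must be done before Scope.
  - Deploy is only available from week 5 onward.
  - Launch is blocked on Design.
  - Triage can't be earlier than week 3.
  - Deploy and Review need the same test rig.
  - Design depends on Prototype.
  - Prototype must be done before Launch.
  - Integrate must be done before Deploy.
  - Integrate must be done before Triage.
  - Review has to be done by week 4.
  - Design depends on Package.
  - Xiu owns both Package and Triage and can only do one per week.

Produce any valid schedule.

Scope -> week 3, Triage -> week 3, Design -> week 2, Launch -> week 3, Integrate -> week 1, Deploy -> week 5, Package -> week 1, Review -> week 1, Prototype -> week 1

Checking: Package(week 1) before Design(week 2); Design(week 2) before Scope(week 3); Prototype(week 1) before Design(week 2); Design(week 2) before Launch(week 3); Integrate(week 1) before Triage(week 3); Prototype(week 1) before Launch(week 3); Integrate(week 1) before Deploy(week 5); Package(week 1) != Triage(week 3); Deploy(week 5) != Review(week 1); Deploy=week 5 in [week 5,week 8]; Review=week 1 in [week 1,week 4]; Triage=week 3 in [week 3,week 8].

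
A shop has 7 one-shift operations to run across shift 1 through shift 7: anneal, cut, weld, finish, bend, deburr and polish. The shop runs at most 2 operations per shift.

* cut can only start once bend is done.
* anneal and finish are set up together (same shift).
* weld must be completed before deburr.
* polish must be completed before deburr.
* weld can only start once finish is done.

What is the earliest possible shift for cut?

Precedence pushes cut to at least shift 2.
cut at shift 2 is achievable: deburr=shift 5, weld=shift 4, finish=shift 3, bend=shift 1, cut=shift 2, polish=shift 1, anneal=shift 3.

shift 2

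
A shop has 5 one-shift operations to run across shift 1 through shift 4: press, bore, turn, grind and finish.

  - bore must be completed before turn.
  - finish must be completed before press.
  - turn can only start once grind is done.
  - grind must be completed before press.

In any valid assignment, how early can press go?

shift 2

Precedence pushes press to at least shift 2.
press at shift 2 is achievable: finish -> shift 1; press -> shift 2; grind -> shift 1; bore -> shift 1; turn -> shift 2.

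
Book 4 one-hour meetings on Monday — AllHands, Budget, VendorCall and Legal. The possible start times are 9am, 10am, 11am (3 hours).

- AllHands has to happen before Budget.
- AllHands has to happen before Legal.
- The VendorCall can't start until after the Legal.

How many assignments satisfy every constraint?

2

Enumerating: Budget=10am; AllHands=9am; Legal=10am; VendorCall=11am | Legal=10am, AllHands=9am, Budget=11am, VendorCall=11am.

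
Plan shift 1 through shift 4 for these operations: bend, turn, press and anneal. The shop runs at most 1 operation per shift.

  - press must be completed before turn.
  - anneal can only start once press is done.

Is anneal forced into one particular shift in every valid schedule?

No

anneal can be shift 2 (e.g. anneal in shift 2, bend in shift 4, turn in shift 3, press in shift 1) or shift 3 (e.g. press=shift 1, turn=shift 2, anneal=shift 3, bend=shift 4).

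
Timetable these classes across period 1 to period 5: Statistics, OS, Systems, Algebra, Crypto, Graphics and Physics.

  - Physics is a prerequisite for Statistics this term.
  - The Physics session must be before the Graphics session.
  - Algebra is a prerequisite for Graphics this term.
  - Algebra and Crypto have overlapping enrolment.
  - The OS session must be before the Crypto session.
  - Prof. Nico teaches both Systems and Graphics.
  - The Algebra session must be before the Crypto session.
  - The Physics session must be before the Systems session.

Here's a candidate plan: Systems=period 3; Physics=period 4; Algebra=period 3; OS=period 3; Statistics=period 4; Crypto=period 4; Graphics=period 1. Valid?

No — it violates: The Physics session must be before the Graphics session

Physics is a prerequisite for Statistics this term — violated.
The OS session must be before the Crypto session — holds.
Algebra and Crypto have overlapping enrolment — holds.
Prof. Nico teaches both Systems and Graphics — holds.
The Algebra session must be before the Crypto session — holds.
The Physics session must be before the Systems session — violated.
Algebra is a prerequisite for Graphics this term — violated.
The Physics session must be before the Graphics session — violated.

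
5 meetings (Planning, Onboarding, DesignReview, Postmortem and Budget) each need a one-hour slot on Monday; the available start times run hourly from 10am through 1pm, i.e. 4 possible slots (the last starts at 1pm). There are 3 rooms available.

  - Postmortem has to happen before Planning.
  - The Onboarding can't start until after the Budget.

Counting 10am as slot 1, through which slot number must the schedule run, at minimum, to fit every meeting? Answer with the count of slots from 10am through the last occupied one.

The precedence chain requires at least 2 distinct slots.
With at most 3 per slot and 5 meetings, at least 2 slots are needed.
2 works (last occupied slot: 11am): for example Planning=11am; Onboarding=11am; DesignReview=10am; Budget=10am; Postmortem=10am.

2 slots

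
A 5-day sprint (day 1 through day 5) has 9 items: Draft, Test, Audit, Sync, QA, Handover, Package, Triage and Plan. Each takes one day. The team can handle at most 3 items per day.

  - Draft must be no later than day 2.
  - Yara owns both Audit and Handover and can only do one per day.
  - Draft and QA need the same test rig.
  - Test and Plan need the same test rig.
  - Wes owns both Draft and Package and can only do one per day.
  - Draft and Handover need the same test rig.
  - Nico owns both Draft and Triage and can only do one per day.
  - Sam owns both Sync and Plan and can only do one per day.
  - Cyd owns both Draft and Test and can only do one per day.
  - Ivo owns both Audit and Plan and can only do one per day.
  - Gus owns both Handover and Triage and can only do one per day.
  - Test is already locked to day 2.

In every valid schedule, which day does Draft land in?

Draft's window is day 1–day 2.
Test is fixed at day 2, and Draft can't share a day with Test.
So Draft must be day 1.

day 1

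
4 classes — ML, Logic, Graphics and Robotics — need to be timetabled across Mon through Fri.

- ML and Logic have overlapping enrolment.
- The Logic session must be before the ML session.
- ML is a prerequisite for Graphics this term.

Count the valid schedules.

50

Splitting on ML: it can be Tue (15), Wed (20), Thu (15). Listing each branch's schedules as (Logic, Graphics, Robotics):
ML=Tue: (Mon,Wed,Mon) (Mon,Wed,Tue) (Mon,Wed,Wed) (Mon,Wed,Thu) (Mon,Wed,Fri) (Mon,Thu,Mon) (Mon,Thu,Tue) (Mon,Thu,Wed) (Mon,Thu,Thu) (Mon,Thu,Fri) (Mon,Fri,Mon) (Mon,Fri,Tue) (Mon,Fri,Wed) (Mon,Fri,Thu) (Mon,Fri,Fri) — 15.
ML=Wed: (Mon,Thu,Mon) (Mon,Thu,Tue) (Mon,Thu,Wed) (Mon,Thu,Thu) (Mon,Thu,Fri) (Mon,Fri,Mon) (Mon,Fri,Tue) (Mon,Fri,Wed) (Mon,Fri,Thu) (Mon,Fri,Fri) (Tue,Thu,Mon) (Tue,Thu,Tue) (Tue,Thu,Wed) (Tue,Thu,Thu) (Tue,Thu,Fri) (Tue,Fri,Mon) (Tue,Fri,Tue) (Tue,Fri,Wed) (Tue,Fri,Thu) (Tue,Fri,Fri) — 20.
ML=Thu: (Mon,Fri,Mon) (Mon,Fri,Tue) (Mon,Fri,Wed) (Mon,Fri,Thu) (Mon,Fri,Fri) (Tue,Fri,Mon) (Tue,Fri,Tue) (Tue,Fri,Wed) (Tue,Fri,Thu) (Tue,Fri,Fri) (Wed,Fri,Mon) (Wed,Fri,Tue) (Wed,Fri,Wed) (Wed,Fri,Thu) (Wed,Fri,Fri) — 15.
Summing: 15 + 20 + 15 = 50.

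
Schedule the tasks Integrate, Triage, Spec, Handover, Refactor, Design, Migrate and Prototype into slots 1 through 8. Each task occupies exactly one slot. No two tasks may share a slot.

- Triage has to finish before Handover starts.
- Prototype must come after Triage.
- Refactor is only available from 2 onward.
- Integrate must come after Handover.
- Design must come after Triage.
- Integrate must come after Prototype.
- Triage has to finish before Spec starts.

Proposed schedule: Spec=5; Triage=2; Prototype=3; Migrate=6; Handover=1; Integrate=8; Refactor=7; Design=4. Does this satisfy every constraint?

No. Triage has to finish before Handover starts is not satisfied.

Integrate must come after Prototype — holds.
Refactor is only available from 2 onward — holds.
Triage has to finish before Spec starts — holds.
No two tasks may share a slot — holds.
Integrate must come after Handover — holds.
Triage has to finish before Handover starts — violated.
Prototype must come after Triage — holds.
Design must come after Triage — holds.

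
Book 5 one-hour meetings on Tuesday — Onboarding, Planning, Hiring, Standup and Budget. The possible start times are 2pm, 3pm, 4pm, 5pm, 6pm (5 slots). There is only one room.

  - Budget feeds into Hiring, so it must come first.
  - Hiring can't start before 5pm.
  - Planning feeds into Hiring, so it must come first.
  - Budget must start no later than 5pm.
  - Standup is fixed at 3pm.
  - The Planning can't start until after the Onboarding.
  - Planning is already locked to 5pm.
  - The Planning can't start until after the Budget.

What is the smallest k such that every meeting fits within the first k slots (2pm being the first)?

The precedence chain requires at least 3 distinct slots.
With at most 1 per slot and 5 meetings, at least 5 slots are needed.
Propagating the time windows through the other constraints, Hiring can't land before 6pm — that is slot 5 counting from 2pm — so the schedule must run through at least 5 slots.
5 works (last occupied slot: 6pm): for example Onboarding -> 4pm, Standup -> 3pm, Budget -> 2pm, Planning -> 5pm, Hiring -> 6pm.

5 slots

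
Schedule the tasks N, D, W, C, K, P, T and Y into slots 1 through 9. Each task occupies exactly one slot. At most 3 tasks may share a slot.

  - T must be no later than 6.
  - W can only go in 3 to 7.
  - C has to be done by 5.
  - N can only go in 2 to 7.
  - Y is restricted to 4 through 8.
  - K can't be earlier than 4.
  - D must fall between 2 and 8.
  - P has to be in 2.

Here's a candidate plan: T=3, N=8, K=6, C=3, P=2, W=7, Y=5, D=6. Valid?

Invalid. N can only go in 2 to 7.

Y is restricted to 4 through 8 — holds.
At most 3 tasks may share a slot — holds.
D must fall between 2 and 8 — holds.
K can't be earlier than 4 — holds.
T must be no later than 6 — holds.
P has to be in 2 — holds.
C has to be done by 5 — holds.
N can only go in 2 to 7 — violated.
W can only go in 3 to 7 — holds.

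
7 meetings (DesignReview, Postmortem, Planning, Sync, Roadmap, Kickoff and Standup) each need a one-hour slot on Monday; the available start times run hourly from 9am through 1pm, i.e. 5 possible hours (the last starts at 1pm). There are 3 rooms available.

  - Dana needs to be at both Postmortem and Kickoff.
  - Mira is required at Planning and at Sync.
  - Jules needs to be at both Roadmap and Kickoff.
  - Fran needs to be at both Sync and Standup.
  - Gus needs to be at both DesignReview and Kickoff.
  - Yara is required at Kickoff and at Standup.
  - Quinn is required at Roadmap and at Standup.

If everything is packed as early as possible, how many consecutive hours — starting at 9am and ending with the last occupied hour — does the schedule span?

With at most 3 per hour and 7 meetings, at least 3 hours are needed.
3 works (last occupied hour: 11am): for example Kickoff=11am; Sync=11am; DesignReview=9am; Postmortem=9am; Planning=10am; Roadmap=9am; Standup=10am.

3 hours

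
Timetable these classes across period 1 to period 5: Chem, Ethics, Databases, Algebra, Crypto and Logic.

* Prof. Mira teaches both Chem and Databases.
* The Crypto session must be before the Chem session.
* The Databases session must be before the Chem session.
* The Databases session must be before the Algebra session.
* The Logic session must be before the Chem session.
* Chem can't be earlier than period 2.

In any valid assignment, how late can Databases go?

period 4

Downstream work caps Databases at period 4.
Databases at period 4 is achievable: Databases=period 4, Chem=period 5, Crypto=period 1, Logic=period 1, Ethics=period 1, Algebra=period 5.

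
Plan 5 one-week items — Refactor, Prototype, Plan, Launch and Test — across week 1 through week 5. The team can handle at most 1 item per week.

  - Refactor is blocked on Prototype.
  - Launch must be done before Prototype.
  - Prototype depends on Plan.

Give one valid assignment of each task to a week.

Test -> week 5, Launch -> week 2, Plan -> week 1, Prototype -> week 3, Refactor -> week 4

Checking: Launch(week 2) before Prototype(week 3); Prototype(week 3) before Refactor(week 4); Plan(week 1) before Prototype(week 3); max 1 per week (cap 1).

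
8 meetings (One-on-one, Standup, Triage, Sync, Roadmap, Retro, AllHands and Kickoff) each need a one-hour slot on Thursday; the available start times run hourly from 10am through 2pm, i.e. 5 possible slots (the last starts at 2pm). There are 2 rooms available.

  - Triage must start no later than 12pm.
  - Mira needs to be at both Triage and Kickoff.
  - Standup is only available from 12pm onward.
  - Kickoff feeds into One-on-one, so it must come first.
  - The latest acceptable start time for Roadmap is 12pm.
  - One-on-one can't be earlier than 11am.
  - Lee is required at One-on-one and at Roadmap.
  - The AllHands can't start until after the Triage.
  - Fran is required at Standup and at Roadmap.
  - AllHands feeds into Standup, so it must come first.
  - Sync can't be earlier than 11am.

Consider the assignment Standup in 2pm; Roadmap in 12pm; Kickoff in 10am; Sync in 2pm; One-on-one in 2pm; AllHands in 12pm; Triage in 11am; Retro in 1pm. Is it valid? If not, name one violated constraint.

One-on-one can't be earlier than 11am — holds.
Lee is required at One-on-one and at Roadmap — holds.
The latest acceptable start time for Roadmap is 12pm — holds.
Kickoff feeds into One-on-one, so it must come first — holds.
AllHands feeds into Standup, so it must come first — holds.
Triage must start no later than 12pm — holds.
Sync can't be earlier than 11am — holds.
Mira needs to be at both Triage and Kickoff — holds.
There are 2 rooms available — violated.
Standup is only available from 12pm onward — holds.
The AllHands can't start until after the Triage — holds.
Fran is required at Standup and at Roadmap — holds.

No — it violates: There are 2 rooms available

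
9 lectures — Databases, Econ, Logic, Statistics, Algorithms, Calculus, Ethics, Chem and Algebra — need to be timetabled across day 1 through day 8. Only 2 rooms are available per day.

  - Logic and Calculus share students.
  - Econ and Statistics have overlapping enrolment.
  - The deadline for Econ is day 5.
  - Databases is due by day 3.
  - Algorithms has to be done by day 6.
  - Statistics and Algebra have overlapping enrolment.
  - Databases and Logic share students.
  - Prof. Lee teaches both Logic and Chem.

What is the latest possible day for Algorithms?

day 6

Algorithms's own window allows nothing later than day 6.
Algorithms at day 6 is achievable: Calculus -> day 3, Chem -> day 4, Statistics -> day 2, Ethics -> day 3, Algorithms -> day 6, Databases -> day 1, Logic -> day 2, Algebra -> day 4, Econ -> day 1.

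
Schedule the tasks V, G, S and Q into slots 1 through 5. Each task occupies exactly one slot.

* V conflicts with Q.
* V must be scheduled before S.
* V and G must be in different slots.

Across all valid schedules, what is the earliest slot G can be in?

1

G at 1 is achievable: V in 2; Q in 1; S in 3; G in 1.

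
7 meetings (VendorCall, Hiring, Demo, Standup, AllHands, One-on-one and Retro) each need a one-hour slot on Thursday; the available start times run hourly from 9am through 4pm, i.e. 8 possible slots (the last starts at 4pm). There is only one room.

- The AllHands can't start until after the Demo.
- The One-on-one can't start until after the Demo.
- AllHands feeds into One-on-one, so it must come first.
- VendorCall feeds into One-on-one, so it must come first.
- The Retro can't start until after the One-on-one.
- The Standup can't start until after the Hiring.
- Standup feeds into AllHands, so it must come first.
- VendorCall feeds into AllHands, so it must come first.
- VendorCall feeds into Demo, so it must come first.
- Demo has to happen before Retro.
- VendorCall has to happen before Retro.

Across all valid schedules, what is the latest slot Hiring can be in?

12pm

Downstream work caps Hiring at 12pm.
Hiring at 12pm is achievable: AllHands=2pm, Standup=1pm, Demo=10am, Retro=4pm, One-on-one=3pm, Hiring=12pm, VendorCall=9am.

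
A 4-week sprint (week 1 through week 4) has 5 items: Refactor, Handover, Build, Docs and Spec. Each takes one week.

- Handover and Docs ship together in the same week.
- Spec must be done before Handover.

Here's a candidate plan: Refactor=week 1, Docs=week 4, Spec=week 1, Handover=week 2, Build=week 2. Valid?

Spec must be done before Handover — holds.
Handover and Docs ship together in the same week — violated.

No. Handover and Docs ship together in the same week is not satisfied.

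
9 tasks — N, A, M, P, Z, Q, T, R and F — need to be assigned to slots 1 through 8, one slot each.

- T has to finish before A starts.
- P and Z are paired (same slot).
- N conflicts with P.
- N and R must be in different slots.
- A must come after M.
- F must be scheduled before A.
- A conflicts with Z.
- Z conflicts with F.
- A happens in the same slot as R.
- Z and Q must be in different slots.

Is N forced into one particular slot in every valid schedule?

N can be 1 (e.g. M in 1; T in 1; Q in 1; N in 1; F in 1; P in 3; A in 2; Z in 3; R in 2) or 2 (e.g. P -> 4, M -> 1, F -> 1, R -> 3, N -> 2, A -> 3, Q -> 1, Z -> 4, T -> 1).

No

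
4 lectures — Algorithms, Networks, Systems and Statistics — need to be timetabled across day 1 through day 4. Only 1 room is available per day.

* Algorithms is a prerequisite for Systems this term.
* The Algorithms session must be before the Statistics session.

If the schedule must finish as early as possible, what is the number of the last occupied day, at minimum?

The precedence chain requires at least 2 distinct days.
With at most 1 per day and 4 lectures, at least 4 days are needed.
4 works (last occupied day: day 4): for example Statistics in day 3, Networks in day 4, Systems in day 2, Algorithms in day 1.

day 4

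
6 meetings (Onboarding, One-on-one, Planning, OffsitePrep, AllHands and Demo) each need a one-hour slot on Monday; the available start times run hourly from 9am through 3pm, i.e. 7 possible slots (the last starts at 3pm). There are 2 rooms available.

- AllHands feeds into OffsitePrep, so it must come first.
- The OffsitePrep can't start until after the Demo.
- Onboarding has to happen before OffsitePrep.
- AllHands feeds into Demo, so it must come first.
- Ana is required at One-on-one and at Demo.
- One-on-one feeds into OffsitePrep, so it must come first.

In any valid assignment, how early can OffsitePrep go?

11am

Precedence pushes OffsitePrep to at least 11am.
OffsitePrep at 11am is achievable: Demo -> 10am, Onboarding -> 10am, OffsitePrep -> 11am, AllHands -> 9am, One-on-one -> 9am, Planning -> 11am.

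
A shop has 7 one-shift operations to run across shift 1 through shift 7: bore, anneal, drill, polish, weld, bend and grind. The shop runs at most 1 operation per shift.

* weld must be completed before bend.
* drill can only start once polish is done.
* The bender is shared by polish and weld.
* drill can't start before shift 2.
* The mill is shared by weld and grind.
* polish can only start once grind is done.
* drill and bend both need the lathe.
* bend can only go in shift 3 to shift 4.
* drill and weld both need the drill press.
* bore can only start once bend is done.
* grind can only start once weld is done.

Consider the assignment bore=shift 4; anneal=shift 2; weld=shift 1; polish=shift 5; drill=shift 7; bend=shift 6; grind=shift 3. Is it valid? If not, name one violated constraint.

bore can only start once bend is done — violated.
bend can only go in shift 3 to shift 4 — violated.
The bender is shared by polish and weld — holds.
drill and bend both need the lathe — holds.
The shop runs at most 1 operation per shift — holds.
drill can't start before shift 2 — holds.
drill can only start once polish is done — holds.
weld must be completed before bend — holds.
The mill is shared by weld and grind — holds.
drill and weld both need the drill press — holds.
polish can only start once grind is done — holds.
grind can only start once weld is done — holds.

Invalid. bore can only start once bend is done.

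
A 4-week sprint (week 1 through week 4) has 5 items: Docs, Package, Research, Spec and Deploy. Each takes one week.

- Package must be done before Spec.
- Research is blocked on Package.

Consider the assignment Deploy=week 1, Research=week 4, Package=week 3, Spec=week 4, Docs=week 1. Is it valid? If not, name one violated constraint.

Valid

Research is blocked on Package — holds.
Package must be done before Spec — holds.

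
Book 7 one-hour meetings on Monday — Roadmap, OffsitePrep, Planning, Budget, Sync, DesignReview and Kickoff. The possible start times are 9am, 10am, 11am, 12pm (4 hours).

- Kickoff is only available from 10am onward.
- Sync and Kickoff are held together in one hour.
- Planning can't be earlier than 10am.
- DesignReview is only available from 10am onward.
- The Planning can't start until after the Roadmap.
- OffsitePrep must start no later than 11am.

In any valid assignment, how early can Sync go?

Sync must be in the same hour as Kickoff, which can't be before 10am, so Sync is at least 10am.
Sync at 10am is achievable: OffsitePrep in 9am; Roadmap in 9am; Budget in 9am; Sync in 10am; Kickoff in 10am; DesignReview in 10am; Planning in 10am.

10am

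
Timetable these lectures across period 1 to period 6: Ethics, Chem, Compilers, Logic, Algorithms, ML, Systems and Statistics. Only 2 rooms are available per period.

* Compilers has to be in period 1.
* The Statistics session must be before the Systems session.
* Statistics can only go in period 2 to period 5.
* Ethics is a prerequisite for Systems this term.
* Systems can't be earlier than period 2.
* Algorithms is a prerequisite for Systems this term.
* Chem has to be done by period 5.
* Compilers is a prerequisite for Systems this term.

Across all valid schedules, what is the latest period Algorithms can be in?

Downstream work caps Algorithms at period 5.
Algorithms at period 5 is achievable: Ethics=period 2; Chem=period 1; Logic=period 3; Systems=period 6; Algorithms=period 5; ML=period 3; Compilers=period 1; Statistics=period 2.

period 5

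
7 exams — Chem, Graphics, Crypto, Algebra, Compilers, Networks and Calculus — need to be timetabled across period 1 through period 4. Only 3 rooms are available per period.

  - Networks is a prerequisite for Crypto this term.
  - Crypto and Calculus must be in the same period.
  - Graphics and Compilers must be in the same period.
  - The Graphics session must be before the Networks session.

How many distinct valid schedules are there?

56

Splitting on Chem: it can be period 1 (13), period 2 (15), period 3 (15), period 4 (13). Listing each branch's schedules as (Graphics, Crypto, Algebra, Compilers, Networks, Calculus) by period number:
Chem=period 1: (1,3,2,1,2,3) (1,3,3,1,2,3) (1,3,4,1,2,3) (1,4,2,1,2,4) (1,4,2,1,3,4) (1,4,3,1,2,4) (1,4,3,1,3,4) (1,4,4,1,2,4) (1,4,4,1,3,4) (2,4,1,2,3,4) (2,4,2,2,3,4) (2,4,3,2,3,4) (2,4,4,2,3,4) — 13.
Chem=period 2: (1,3,1,1,2,3) (1,3,2,1,2,3) (1,3,3,1,2,3) (1,3,4,1,2,3) (1,4,1,1,2,4) (1,4,1,1,3,4) (1,4,2,1,2,4) (1,4,2,1,3,4) (1,4,3,1,2,4) (1,4,3,1,3,4) (1,4,4,1,2,4) (1,4,4,1,3,4) (2,4,1,2,3,4) (2,4,3,2,3,4) (2,4,4,2,3,4) — 15.
Chem=period 3: (1,3,1,1,2,3) (1,3,2,1,2,3) (1,3,4,1,2,3) (1,4,1,1,2,4) (1,4,1,1,3,4) (1,4,2,1,2,4) (1,4,2,1,3,4) (1,4,3,1,2,4) (1,4,3,1,3,4) (1,4,4,1,2,4) (1,4,4,1,3,4) (2,4,1,2,3,4) (2,4,2,2,3,4) (2,4,3,2,3,4) (2,4,4,2,3,4) — 15.
Chem=period 4: (1,3,1,1,2,3) (1,3,2,1,2,3) (1,3,3,1,2,3) (1,3,4,1,2,3) (1,4,1,1,2,4) (1,4,1,1,3,4) (1,4,2,1,2,4) (1,4,2,1,3,4) (1,4,3,1,2,4) (1,4,3,1,3,4) (2,4,1,2,3,4) (2,4,2,2,3,4) (2,4,3,2,3,4) — 13.
Summing: 13 + 15 + 15 + 13 = 56.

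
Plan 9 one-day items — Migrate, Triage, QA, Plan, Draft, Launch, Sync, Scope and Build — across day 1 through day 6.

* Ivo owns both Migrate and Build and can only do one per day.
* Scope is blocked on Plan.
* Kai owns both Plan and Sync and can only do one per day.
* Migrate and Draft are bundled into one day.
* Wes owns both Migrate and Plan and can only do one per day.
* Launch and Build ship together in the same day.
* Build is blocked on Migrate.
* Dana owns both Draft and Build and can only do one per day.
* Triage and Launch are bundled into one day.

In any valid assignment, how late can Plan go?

day 5

Downstream work caps Plan at day 5.
Plan at day 5 is achievable: Draft=day 1; Scope=day 6; Sync=day 1; QA=day 1; Launch=day 2; Migrate=day 1; Triage=day 2; Build=day 2; Plan=day 5.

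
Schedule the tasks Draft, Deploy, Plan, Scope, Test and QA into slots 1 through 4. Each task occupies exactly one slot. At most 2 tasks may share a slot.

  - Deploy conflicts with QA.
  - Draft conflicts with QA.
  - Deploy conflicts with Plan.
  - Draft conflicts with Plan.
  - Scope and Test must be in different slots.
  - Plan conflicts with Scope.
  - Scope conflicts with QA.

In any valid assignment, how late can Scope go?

Scope at 4 is achievable: Test=2; Deploy=1; QA=3; Scope=4; Plan=2; Draft=1.

4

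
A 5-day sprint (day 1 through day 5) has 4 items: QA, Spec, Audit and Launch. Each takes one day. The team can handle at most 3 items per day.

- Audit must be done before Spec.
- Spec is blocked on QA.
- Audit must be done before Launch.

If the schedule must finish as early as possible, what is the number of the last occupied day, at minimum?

The precedence chain requires at least 2 distinct days.
With at most 3 per day and 4 work items, at least 2 days are needed.
2 works (last occupied day: day 2): for example QA=day 1, Launch=day 2, Spec=day 2, Audit=day 1.

day 2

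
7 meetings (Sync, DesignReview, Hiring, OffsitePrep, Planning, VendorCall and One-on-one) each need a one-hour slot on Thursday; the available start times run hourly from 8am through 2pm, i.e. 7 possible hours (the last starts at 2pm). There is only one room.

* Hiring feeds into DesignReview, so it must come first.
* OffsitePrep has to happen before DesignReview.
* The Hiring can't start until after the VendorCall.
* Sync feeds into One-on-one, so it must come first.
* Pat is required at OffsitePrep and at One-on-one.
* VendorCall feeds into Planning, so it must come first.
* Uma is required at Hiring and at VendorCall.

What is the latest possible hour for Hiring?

Precedence pushes Hiring to at least 9am; downstream work caps Hiring at 1pm.
Hiring at 1pm is achievable: Planning=11am, DesignReview=2pm, OffsitePrep=10am, One-on-one=12pm, Sync=9am, VendorCall=8am, Hiring=1pm.

1pm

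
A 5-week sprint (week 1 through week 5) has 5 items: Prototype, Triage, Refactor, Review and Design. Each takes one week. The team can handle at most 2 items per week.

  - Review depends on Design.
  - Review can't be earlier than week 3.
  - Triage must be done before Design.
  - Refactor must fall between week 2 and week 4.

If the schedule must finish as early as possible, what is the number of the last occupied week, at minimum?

week 3

The precedence chain requires at least 3 distinct weeks.
With at most 2 per week and 5 tasks, at least 3 weeks are needed.
3 works (last occupied week: week 3): for example Triage=week 1, Refactor=week 2, Prototype=week 1, Design=week 2, Review=week 3.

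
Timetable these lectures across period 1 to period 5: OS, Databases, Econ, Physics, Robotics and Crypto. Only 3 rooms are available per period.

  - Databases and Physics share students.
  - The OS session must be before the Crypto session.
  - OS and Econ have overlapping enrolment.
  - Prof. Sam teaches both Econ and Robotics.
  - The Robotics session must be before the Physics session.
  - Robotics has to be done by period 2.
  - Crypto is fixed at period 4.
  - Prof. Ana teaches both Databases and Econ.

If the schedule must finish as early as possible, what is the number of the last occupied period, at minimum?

The precedence chain requires at least 2 distinct periods.
With at most 3 per period and 6 lectures, at least 2 periods are needed.
Crypto can't be placed before period 4, so the schedule must run through at least period 4.
4 works (last occupied period: period 4): for example Databases=period 1, Crypto=period 4, OS=period 1, Robotics=period 1, Physics=period 2, Econ=period 2.

period 4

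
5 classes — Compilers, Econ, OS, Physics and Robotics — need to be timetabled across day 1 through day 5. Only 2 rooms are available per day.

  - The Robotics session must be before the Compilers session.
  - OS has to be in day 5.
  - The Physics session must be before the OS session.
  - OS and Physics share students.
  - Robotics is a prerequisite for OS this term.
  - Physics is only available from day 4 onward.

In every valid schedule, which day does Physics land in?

Physics's window is day 4–day 5.
OS is fixed at day 5, and Physics can't share a day with OS.
So Physics must be day 4.

day 4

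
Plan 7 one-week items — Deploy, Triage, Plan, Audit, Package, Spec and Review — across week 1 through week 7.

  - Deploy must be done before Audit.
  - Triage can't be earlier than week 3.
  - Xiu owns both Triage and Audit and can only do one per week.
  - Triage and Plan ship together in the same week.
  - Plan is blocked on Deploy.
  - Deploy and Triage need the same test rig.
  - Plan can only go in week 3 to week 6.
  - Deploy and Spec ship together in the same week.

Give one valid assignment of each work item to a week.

Spec=week 1; Review=week 1; Plan=week 3; Triage=week 3; Deploy=week 1; Package=week 1; Audit=week 2

Checking: Deploy(week 1) before Audit(week 2); Deploy(week 1) before Plan(week 3); Deploy(week 1) != Triage(week 3); Triage(week 3) != Audit(week 2); Deploy = Spec = week 1; Triage = Plan = week 3; Triage=week 3 in [week 3,week 7]; Plan=week 3 in [week 3,week 6].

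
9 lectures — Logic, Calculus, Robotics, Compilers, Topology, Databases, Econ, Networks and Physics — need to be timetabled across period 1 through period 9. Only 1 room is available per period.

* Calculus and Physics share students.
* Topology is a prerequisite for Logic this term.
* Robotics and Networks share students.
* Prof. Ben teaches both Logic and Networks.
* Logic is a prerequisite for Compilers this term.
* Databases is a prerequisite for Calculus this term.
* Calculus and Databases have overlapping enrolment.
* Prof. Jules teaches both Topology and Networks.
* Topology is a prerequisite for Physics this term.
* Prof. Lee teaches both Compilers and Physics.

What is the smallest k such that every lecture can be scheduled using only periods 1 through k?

The precedence chain requires at least 3 distinct periods.
With at most 1 per period and 9 lectures, at least 9 periods are needed.
9 works (last occupied period: period 9): for example Logic=period 2; Topology=period 1; Networks=period 9; Physics=period 6; Robotics=period 7; Calculus=period 4; Compilers=period 5; Databases=period 3; Econ=period 8.

9 periods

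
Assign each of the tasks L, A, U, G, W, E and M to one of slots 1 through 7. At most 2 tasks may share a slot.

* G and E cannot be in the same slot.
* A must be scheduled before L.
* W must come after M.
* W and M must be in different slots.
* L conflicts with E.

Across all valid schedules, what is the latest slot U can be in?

U at 7 is achievable: W -> 2; U -> 7; L -> 2; E -> 4; G -> 3; A -> 1; M -> 1.

7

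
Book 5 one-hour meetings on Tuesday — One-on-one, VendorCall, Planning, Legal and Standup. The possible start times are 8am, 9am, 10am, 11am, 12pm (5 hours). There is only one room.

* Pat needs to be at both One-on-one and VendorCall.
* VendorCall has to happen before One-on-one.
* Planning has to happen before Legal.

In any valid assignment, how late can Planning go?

Downstream work caps Planning at 11am.
Planning at 11am is achievable: One-on-one -> 9am, VendorCall -> 8am, Standup -> 10am, Planning -> 11am, Legal -> 12pm.

11am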